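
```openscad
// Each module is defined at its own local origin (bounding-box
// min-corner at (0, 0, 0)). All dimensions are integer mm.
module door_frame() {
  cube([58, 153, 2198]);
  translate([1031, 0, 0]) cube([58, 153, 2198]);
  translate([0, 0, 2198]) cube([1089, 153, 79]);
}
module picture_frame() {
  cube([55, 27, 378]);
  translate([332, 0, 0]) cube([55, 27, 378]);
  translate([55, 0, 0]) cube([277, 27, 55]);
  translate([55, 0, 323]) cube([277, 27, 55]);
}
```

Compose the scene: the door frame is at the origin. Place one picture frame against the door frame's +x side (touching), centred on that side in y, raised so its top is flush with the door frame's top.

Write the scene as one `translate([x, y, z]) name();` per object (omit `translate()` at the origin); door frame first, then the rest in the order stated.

door_frame();
translate([1089, 63, 1899]) picture_frame();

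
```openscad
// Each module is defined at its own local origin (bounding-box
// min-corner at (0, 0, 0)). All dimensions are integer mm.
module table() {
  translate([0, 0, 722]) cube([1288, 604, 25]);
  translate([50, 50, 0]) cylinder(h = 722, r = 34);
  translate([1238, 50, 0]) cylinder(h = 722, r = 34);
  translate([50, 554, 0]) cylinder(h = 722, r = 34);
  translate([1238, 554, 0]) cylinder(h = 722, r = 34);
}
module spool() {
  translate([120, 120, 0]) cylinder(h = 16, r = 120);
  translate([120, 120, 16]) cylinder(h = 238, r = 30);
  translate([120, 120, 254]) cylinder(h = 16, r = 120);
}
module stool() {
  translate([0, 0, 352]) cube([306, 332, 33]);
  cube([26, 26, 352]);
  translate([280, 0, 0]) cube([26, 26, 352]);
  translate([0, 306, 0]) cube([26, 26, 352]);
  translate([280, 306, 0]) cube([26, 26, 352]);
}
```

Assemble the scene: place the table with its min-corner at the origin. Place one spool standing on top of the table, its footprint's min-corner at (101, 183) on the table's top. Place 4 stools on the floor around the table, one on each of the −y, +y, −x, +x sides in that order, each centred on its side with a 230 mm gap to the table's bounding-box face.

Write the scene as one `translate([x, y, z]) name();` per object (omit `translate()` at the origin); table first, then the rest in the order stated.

table();
translate([101, 183, 747]) spool();
translate([491, -562, 0]) stool();
translate([491, 834, 0]) stool();
translate([-536, 136, 0]) stool();
translate([1518, 136, 0]) stool();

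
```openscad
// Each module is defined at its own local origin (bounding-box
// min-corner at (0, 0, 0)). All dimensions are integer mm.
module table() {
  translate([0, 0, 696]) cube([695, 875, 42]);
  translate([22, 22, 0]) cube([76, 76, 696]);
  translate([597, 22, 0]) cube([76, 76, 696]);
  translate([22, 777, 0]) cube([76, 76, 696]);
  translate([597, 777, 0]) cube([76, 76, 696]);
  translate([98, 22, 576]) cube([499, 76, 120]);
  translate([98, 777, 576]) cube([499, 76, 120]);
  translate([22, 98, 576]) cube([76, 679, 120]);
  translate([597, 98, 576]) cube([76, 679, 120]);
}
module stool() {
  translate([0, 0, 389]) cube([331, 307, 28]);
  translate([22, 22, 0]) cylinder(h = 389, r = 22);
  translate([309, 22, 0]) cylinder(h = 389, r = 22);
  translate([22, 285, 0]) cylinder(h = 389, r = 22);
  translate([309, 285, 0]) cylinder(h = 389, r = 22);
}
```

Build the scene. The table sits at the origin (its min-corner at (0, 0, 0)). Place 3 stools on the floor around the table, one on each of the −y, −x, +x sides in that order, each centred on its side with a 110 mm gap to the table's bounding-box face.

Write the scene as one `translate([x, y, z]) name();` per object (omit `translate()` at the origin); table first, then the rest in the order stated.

table();
translate([182, -417, 0]) stool();
translate([-441, 284, 0]) stool();
translate([805, 284, 0]) stool();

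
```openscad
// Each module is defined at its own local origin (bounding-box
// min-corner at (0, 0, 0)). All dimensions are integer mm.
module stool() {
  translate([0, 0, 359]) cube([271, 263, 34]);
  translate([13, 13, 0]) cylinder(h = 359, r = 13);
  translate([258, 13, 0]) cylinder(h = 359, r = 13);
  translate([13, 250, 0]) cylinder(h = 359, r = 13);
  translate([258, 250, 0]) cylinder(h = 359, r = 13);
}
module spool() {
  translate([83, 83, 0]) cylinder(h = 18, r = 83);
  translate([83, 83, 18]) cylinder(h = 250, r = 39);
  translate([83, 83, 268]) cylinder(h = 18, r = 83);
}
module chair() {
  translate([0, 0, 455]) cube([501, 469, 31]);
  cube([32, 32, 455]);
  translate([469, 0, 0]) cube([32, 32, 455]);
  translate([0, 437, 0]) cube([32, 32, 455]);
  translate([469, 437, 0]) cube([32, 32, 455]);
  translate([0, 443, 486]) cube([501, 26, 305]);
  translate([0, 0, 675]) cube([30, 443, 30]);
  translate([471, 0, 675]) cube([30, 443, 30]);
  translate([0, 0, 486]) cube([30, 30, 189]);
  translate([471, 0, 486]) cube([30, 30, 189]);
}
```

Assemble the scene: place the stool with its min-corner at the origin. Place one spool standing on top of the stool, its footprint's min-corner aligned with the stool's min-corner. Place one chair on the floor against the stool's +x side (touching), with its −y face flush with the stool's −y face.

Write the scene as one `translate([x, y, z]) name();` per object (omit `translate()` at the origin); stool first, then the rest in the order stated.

stool();
translate([0, 0, 393]) spool();
translate([271, 0, 0]) chair();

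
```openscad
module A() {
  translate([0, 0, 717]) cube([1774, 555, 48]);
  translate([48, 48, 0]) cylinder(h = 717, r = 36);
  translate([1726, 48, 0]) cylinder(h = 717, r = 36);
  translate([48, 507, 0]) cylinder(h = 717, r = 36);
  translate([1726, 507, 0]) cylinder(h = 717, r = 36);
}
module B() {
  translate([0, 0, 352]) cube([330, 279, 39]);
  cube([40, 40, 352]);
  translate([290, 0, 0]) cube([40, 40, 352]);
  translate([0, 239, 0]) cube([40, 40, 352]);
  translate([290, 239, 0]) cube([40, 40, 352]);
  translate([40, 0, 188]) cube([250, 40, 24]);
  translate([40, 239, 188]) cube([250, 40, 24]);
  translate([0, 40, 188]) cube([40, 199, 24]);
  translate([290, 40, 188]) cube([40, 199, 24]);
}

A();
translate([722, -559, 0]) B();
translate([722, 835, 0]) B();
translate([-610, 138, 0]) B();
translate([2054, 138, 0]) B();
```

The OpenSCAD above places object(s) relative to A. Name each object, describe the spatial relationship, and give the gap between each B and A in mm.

Each stool's nearest face is 280 mm from the table's bounding box.

A is a table. B is a stool. Four stools sit around the table at the −y, +y, −x, +x sides. The gap between each stool and the table is 280 mm.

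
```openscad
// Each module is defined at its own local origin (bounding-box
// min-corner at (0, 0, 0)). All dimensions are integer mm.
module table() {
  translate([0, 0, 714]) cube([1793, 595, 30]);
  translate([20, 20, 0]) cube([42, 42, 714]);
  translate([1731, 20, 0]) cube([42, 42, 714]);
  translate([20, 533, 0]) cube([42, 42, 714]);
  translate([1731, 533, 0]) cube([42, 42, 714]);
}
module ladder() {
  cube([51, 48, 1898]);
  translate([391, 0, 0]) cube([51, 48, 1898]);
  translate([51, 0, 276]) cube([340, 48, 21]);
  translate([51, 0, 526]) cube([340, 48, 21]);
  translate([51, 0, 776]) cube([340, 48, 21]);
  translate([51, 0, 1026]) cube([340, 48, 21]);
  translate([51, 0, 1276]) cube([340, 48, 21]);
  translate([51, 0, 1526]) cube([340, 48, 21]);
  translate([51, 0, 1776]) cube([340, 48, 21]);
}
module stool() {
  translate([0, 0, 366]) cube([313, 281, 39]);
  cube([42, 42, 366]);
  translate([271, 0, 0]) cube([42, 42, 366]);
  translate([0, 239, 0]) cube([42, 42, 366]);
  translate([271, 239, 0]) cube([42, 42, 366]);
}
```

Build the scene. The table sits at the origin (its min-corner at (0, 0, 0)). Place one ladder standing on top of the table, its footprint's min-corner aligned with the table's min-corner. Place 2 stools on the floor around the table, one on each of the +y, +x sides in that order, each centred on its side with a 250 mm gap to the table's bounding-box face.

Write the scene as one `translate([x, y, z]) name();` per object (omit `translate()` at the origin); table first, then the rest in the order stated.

table();
translate([0, 0, 744]) ladder();
translate([740, 845, 0]) stool();
translate([2043, 157, 0]) stool();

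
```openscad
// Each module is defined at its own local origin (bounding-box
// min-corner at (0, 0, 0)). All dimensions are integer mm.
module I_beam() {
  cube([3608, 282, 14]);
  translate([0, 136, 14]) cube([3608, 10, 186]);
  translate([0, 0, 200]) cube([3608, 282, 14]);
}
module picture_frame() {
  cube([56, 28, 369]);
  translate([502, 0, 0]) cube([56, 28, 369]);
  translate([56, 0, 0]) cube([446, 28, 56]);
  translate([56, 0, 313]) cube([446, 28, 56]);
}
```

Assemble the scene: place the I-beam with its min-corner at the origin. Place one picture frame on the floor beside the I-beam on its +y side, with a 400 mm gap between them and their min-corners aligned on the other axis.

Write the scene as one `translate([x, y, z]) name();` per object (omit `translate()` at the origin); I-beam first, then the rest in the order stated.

I_beam();
translate([0, 682, 0]) picture_frame();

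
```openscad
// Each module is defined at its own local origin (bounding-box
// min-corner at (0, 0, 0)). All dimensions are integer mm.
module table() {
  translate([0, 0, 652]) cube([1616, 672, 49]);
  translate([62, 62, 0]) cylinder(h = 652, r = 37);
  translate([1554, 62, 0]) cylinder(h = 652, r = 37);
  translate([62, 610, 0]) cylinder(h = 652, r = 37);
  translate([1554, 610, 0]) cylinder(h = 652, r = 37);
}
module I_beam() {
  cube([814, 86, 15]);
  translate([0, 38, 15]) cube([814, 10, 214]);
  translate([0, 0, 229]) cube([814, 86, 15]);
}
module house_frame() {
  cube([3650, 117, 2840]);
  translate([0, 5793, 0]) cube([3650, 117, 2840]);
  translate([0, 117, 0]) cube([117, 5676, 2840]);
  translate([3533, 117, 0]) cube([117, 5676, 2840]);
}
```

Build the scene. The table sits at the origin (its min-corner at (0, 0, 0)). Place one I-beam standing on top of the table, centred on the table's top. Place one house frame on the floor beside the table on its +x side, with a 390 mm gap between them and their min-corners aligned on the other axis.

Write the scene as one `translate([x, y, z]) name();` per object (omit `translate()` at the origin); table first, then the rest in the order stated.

table();
translate([401, 293, 701]) I_beam();
translate([2006, 0, 0]) house_frame();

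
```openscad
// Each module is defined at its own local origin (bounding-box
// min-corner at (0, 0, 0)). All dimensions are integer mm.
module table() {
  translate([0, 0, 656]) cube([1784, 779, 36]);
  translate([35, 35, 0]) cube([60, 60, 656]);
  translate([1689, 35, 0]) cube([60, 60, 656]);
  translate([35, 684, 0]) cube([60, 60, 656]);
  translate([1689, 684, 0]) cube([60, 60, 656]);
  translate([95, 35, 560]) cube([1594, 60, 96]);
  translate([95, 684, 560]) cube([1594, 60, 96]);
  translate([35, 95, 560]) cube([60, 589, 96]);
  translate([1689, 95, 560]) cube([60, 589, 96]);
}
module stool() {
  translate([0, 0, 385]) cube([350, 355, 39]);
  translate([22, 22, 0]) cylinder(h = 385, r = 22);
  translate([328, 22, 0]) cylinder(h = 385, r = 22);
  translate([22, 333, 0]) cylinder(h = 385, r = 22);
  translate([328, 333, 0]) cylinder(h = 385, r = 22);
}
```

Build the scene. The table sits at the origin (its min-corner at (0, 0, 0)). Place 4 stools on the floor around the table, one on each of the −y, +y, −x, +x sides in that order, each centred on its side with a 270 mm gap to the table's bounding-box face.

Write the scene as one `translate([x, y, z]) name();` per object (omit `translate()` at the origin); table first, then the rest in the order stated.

table();
translate([717, -625, 0]) stool();
translate([717, 1049, 0]) stool();
translate([-620, 212, 0]) stool();
translate([2054, 212, 0]) stool();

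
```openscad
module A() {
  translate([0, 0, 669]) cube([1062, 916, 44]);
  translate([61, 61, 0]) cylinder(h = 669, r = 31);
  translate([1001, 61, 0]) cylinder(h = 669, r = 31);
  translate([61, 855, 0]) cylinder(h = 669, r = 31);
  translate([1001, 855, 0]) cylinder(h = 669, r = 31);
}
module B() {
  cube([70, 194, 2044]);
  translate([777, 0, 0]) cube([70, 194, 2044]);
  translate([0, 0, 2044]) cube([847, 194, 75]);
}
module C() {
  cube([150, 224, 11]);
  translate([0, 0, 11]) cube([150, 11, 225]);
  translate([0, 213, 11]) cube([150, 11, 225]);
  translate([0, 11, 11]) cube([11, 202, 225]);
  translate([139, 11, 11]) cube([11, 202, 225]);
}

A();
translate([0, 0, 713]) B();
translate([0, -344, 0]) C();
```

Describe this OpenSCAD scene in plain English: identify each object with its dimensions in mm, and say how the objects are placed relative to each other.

A is a rectangular dining table. The top is 1062×916×44 mm with its upper surface at z = 713 mm. It stands on four round legs of 62 mm diameter, each leg's bounding box inset 30 mm from the nearest pair of top edges, running from the floor to the underside of the top.

B is a rectangular door frame: two vertical jambs of 70×194 mm section, 2044 mm tall, with a clear opening 707 mm wide between their inner faces. A header 75 mm tall and 194 mm deep lies on top of the jambs and spans the full outside width.

C is an open-topped rectangular box: outside dimensions 150×224×236 mm, with a uniform wall and base thickness of 11 mm. The base is a full 150×224 slab on the floor; four walls sit on top of the base. The front and back walls (the −y and +y sides) span the full width; the two side walls fit between them.

The door frame is on top of the table. The open box is on the floor beside the table on its −y side.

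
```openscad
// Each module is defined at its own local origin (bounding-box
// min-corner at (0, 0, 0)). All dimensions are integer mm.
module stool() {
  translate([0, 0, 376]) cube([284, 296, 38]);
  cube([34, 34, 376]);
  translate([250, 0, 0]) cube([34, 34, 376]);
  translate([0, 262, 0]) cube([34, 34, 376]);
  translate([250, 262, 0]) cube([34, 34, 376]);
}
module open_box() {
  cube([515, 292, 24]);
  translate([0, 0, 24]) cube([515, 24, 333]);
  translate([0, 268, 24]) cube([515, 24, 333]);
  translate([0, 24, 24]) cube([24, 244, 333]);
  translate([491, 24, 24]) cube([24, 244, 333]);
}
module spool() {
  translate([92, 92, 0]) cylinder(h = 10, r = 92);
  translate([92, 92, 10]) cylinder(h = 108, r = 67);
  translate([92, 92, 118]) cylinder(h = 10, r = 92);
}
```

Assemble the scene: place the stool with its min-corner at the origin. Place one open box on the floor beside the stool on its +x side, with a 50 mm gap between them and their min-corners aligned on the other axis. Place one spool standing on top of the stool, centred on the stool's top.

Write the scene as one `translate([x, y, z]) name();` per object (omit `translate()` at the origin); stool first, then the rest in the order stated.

stool();
translate([334, 0, 0]) open_box();
translate([50, 56, 414]) spool();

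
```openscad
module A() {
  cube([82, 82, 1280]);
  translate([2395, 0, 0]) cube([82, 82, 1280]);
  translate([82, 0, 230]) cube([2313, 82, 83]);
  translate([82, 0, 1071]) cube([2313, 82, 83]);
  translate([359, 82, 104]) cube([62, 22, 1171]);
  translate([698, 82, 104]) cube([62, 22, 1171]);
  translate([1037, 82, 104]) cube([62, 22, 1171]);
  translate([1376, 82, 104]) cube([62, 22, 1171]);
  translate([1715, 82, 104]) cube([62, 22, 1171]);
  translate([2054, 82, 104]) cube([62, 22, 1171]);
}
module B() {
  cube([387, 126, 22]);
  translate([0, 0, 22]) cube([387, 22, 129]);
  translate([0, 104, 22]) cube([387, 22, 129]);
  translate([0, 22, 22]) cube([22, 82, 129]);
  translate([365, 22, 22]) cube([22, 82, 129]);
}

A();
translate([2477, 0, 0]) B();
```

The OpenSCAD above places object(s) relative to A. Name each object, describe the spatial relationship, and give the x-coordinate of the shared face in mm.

A is a fence section. B is an open box. The open box is against the fence section's +x side, with their −y faces flush. The x-coordinate of the shared face is 2477 mm.

The fence section's +x face and the open box's −x face are both at x = 2477 mm.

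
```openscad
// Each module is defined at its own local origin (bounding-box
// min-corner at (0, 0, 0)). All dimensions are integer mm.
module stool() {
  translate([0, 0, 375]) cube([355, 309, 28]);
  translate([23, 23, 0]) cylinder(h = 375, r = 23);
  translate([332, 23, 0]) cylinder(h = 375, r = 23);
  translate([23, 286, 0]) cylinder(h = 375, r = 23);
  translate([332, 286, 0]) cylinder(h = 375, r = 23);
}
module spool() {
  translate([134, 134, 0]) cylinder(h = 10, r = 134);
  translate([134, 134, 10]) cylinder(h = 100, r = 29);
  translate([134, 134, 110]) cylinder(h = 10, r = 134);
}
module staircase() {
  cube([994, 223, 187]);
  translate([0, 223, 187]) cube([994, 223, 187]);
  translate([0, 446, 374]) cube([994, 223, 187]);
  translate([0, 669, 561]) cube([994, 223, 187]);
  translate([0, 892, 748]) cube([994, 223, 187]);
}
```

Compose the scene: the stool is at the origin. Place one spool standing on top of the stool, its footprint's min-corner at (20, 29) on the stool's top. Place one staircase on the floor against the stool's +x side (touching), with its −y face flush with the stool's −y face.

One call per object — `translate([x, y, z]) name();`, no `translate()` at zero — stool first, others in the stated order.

stool();
translate([20, 29, 403]) spool();
translate([355, 0, 0]) staircase();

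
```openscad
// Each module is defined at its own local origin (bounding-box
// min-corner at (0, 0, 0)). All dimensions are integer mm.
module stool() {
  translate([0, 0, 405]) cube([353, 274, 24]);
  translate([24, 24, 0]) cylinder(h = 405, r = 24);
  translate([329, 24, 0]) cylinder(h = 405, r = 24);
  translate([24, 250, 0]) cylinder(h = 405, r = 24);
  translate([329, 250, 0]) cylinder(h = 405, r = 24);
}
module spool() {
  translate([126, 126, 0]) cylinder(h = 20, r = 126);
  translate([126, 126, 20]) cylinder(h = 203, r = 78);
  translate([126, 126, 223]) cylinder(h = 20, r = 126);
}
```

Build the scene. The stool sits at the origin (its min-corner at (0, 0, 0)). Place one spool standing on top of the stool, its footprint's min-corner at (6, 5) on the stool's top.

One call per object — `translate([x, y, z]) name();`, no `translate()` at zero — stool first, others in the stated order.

stool();
translate([6, 5, 429]) spool();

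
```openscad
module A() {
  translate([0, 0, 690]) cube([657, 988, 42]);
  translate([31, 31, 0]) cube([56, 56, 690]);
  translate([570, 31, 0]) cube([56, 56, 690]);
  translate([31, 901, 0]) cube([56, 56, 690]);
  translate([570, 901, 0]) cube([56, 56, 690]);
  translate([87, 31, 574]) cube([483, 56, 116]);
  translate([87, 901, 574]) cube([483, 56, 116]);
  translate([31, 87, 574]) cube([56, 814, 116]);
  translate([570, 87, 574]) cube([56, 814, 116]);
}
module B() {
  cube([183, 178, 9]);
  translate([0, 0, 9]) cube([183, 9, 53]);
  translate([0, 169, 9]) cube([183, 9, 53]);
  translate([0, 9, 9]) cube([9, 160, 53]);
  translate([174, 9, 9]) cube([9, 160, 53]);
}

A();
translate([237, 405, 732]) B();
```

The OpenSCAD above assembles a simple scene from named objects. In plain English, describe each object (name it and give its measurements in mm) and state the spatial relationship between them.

A is a table: top 657 mm (x) × 988 mm (y), 42 mm thick, upper face at z = 732 mm, on four 56×56 mm square legs, each inset 31 mm from the nearest pair of top edges, running from z = 0 to the bottom of the top. Four apron rails, 56 mm thick and 116 mm tall, run between adjacent legs with their top edges flush with the underside of the top and their outer faces flush with the legs' outer faces.

B is an open storage box with external size 183×178×62 mm and wall thickness 9 mm (the base is also 9 mm thick). The base covers the whole footprint; the four walls stand on the base, with the y-facing walls full-width and the x-facing walls fitting between their inner faces.

The open box is on top of the table, centred.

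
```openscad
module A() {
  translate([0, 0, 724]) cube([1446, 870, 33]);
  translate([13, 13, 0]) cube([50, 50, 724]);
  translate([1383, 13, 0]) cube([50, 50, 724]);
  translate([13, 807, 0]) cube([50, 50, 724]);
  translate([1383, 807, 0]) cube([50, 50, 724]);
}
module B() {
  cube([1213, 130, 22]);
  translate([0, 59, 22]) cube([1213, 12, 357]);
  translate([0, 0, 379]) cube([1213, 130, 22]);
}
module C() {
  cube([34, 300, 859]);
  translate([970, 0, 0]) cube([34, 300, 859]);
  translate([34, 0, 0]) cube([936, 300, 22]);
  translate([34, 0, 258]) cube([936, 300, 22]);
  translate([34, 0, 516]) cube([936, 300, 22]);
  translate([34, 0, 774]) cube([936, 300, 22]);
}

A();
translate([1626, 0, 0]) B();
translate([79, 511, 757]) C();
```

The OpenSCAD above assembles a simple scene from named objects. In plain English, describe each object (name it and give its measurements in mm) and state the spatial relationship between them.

A is a table with a 1446×870 mm rectangular top, 33 mm thick, top surface at z = 757 mm, supported by four 50×50 mm square legs, each inset 13 mm from the nearest pair of top edges, running from the floor.

B is an I-beam lying along x, 1213 mm long. Overall section height 401 mm. Two flanges 130 mm wide (y) and 22 mm thick, one on the floor and one at the top; a web 12 mm thick runs between them, centred on the flange width.

C is a bookshelf 1004 mm wide overall, 300 mm deep and 859 mm tall. The two sides are 34 mm thick vertical panels. 4 horizontal shelves of 22 mm thickness span between the inner faces of the sides; the lowest shelf sits on the floor and shelves are stacked with a clear vertical gap of 236 mm between each pair.

The I-beam is on the floor beside the table on its +x side. The bookshelf is on top of the table.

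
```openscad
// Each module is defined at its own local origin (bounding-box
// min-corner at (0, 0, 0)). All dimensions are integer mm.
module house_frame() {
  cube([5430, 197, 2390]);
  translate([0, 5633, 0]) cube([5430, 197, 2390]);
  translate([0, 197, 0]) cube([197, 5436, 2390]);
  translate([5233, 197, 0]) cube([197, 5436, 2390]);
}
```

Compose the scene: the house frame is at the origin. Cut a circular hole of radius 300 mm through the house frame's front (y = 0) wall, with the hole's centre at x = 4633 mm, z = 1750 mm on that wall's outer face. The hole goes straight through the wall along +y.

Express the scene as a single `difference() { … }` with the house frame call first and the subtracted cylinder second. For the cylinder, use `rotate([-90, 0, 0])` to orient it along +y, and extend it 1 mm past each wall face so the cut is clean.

difference() {
  house_frame();
  translate([4633, -1, 1750]) rotate([-90, 0, 0]) cylinder(h = 199, r = 300);
}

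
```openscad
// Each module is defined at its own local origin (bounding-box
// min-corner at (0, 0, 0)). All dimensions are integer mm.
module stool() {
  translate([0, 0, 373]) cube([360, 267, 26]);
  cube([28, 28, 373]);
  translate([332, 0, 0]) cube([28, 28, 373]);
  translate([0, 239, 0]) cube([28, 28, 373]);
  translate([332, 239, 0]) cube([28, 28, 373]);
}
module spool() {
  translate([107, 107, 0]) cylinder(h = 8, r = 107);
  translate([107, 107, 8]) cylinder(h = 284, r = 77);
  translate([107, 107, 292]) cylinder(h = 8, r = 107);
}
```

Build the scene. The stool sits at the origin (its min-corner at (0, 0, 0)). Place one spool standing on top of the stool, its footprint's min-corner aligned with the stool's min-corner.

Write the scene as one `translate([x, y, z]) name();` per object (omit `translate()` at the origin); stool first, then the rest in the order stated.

stool();
translate([0, 0, 399]) spool();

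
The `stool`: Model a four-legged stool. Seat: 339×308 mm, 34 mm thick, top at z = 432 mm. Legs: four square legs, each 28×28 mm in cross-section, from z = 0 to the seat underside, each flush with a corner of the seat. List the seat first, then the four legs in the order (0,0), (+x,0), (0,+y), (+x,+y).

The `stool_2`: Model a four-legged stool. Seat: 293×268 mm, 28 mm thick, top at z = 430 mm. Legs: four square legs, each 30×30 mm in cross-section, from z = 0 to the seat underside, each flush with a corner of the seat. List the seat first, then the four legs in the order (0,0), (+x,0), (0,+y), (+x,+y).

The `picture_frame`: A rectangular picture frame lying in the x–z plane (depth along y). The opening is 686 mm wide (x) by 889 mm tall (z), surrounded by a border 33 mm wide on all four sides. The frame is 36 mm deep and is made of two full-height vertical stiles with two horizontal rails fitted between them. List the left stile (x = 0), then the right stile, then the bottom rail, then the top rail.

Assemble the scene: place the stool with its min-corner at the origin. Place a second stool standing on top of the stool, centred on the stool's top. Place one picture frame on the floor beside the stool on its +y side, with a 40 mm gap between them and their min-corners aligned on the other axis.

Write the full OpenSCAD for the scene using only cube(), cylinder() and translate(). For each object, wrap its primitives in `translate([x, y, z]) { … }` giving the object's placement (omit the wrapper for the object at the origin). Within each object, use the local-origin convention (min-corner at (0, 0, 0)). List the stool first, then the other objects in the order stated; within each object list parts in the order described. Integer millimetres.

translate([0, 0, 398]) cube([339, 308, 34]);
cube([28, 28, 398]);
translate([311, 0, 0]) cube([28, 28, 398]);
translate([0, 280, 0]) cube([28, 28, 398]);
translate([311, 280, 0]) cube([28, 28, 398]);
translate([23, 20, 432]) {
  translate([0, 0, 402]) cube([293, 268, 28]);
  cube([30, 30, 402]);
  translate([263, 0, 0]) cube([30, 30, 402]);
  translate([0, 238, 0]) cube([30, 30, 402]);
  translate([263, 238, 0]) cube([30, 30, 402]);
}
translate([0, 348, 0]) {
  cube([33, 36, 955]);
  translate([719, 0, 0]) cube([33, 36, 955]);
  translate([33, 0, 0]) cube([686, 36, 33]);
  translate([33, 0, 922]) cube([686, 36, 33]);
}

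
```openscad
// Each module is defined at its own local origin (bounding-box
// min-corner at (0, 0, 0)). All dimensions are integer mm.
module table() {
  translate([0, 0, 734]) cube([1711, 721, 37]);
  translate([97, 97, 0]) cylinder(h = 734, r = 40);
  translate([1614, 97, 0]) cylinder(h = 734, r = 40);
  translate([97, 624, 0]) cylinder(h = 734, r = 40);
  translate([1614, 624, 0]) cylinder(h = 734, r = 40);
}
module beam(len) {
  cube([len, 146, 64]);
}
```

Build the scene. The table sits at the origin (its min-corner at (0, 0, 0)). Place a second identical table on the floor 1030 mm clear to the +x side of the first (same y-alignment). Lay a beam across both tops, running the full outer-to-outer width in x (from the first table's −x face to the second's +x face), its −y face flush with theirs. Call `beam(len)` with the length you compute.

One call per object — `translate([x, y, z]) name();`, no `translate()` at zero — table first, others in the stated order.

table();
translate([2741, 0, 0]) table();
translate([0, 0, 771]) beam(4452);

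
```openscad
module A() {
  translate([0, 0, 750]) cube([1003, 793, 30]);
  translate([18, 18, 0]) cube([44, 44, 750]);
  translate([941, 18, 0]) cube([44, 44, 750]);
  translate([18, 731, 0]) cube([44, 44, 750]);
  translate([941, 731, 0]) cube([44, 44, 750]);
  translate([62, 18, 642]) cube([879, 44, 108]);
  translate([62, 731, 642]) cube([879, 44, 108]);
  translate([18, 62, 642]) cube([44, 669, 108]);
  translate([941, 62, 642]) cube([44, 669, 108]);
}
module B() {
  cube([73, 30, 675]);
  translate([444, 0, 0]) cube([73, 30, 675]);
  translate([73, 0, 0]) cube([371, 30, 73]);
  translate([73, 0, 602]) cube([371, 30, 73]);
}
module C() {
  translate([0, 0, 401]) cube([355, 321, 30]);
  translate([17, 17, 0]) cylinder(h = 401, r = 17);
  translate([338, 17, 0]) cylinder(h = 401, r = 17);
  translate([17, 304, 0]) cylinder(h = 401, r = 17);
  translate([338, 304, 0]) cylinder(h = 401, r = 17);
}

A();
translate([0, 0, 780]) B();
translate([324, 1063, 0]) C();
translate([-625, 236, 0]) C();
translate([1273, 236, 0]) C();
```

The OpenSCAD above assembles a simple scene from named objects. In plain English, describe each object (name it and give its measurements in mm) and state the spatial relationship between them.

A is a rectangular dining table. The top is 1003×793×30 mm with its upper surface at z = 780 mm. It stands on four 44×44 mm square legs, each inset 18 mm from the nearest pair of top edges, running from the floor to the underside of the top. Four apron rails, 44 mm thick and 108 mm tall, run between adjacent legs with their top edges flush with the underside of the top and their outer faces flush with the legs' outer faces.

B is a rectangular picture frame lying in the x–z plane (depth along y). The opening is 371 mm wide (x) by 529 mm tall (z), surrounded by a border 73 mm wide on all four sides. The frame is 30 mm deep and is made of two full-height vertical stiles with two horizontal rails fitted between them.

C is a four-legged stool. The seat is a 355×321×30 mm slab whose top surface is at z = 431 mm; four round legs, each 34 mm in diameter, run from the floor (z = 0) to the underside of the seat, each leg's axis is inset half a diameter from the nearest pair of seat edges (so the leg's bounding box is flush with the corner).

The picture frame is on top of the table. Three stools sit around the table at the +y, −x, +x sides.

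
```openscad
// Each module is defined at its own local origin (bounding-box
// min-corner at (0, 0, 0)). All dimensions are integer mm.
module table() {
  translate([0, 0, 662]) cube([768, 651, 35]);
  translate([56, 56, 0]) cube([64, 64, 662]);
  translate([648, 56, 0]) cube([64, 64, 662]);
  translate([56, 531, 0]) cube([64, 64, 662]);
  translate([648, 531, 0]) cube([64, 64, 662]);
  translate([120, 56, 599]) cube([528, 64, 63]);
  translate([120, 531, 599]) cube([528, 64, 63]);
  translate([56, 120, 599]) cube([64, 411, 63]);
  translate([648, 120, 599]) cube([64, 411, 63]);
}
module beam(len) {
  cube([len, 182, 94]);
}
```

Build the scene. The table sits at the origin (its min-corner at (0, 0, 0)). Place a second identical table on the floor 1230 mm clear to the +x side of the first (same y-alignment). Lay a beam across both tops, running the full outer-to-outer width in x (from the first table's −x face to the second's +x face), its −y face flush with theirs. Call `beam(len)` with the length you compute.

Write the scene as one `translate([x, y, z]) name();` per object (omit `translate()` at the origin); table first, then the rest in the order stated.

table();
translate([1998, 0, 0]) table();
translate([0, 0, 697]) beam(2766);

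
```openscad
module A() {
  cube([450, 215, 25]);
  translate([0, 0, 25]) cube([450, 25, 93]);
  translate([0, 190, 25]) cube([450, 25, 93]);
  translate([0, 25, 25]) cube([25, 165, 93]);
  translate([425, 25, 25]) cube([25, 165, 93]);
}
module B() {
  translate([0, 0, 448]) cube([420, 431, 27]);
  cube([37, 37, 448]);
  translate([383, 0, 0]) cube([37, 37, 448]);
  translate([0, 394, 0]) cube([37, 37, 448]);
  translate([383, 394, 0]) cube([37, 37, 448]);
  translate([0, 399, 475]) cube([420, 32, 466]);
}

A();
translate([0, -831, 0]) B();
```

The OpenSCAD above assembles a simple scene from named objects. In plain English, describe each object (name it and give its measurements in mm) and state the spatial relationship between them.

A is an open-topped rectangular box: outside dimensions 450×215×118 mm, with a uniform wall and base thickness of 25 mm. The base is a full 450×215 slab on the floor; four walls sit on top of the base. The front and back walls (the −y and +y sides) span the full width; the two side walls fit between them.

B is a chair: 420×431 mm seat, 27 mm thick, top at z = 475 mm, on four 37 mm square corner legs flush with the seat edges. A 32 mm thick backrest slab spans the full seat width, extending 466 mm above the seat top, its back face flush with the seat's +y edge.

The chair is on the floor beside the open box on its −y side.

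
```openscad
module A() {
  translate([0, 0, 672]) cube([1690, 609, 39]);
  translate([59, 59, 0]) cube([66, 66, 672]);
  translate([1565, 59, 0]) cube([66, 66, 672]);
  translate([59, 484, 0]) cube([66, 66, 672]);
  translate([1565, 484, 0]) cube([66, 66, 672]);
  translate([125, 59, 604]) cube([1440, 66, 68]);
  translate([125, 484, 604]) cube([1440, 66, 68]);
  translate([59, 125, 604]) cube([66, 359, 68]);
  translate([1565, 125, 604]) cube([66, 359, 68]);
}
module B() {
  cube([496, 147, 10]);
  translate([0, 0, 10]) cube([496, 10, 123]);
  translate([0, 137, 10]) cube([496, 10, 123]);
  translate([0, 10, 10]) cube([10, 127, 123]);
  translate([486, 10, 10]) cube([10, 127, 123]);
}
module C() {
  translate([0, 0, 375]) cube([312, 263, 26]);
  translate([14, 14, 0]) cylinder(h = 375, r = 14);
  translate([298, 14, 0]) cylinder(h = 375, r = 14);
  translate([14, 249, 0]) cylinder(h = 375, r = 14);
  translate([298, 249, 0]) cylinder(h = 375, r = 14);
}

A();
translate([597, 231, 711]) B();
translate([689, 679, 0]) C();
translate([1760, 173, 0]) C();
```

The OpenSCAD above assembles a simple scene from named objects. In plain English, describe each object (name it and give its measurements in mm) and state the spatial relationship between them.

A is a rectangular dining table. The top is 1690×609×39 mm with its upper surface at z = 711 mm. It stands on four 66×66 mm square legs, each inset 59 mm from the nearest pair of top edges, running from the floor to the underside of the top. Four apron rails, 66 mm thick and 68 mm tall, run between adjacent legs with their top edges flush with the underside of the top and their outer faces flush with the legs' outer faces.

B is an open-topped rectangular box: outside dimensions 496×147×133 mm, with a uniform wall and base thickness of 10 mm. The base is a full 496×147 slab on the floor; four walls sit on top of the base. The front and back walls (the −y and +y sides) span the full width; the two side walls fit between them.

C is a four-legged stool. The seat is a 312×263×26 mm slab whose top surface is at z = 401 mm; four round legs, each 28 mm in diameter, run from the floor (z = 0) to the underside of the seat, each leg's axis is inset half a diameter from the nearest pair of seat edges (so the leg's bounding box is flush with the corner).

The open box is on top of the table, centred. Two stools sit around the table at the +y, +x sides.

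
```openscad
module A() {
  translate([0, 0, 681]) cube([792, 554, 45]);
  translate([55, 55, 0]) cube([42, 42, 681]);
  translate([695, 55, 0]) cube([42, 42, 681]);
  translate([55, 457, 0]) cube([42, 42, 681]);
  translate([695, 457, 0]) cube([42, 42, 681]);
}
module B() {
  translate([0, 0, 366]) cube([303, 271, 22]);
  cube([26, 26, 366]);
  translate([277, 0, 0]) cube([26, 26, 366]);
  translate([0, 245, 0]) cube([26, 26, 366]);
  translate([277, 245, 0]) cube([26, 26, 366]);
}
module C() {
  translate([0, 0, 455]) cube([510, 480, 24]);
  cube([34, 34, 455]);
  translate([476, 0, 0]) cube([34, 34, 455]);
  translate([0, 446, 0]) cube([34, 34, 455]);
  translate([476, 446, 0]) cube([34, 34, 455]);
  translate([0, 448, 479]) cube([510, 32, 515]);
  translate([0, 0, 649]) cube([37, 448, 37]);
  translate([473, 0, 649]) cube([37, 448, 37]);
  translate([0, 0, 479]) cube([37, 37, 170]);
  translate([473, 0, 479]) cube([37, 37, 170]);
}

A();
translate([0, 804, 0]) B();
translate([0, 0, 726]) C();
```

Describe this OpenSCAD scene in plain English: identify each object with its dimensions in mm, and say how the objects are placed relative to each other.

A is a table: top 792 mm (x) × 554 mm (y), 45 mm thick, upper face at z = 726 mm, on four 42×42 mm square legs, each inset 55 mm from the nearest pair of top edges, running from z = 0 to the bottom of the top.

B is a simple wooden stool: a rectangular seat 303 mm (x) by 271 mm (y), 22 mm thick, top face at z = 388 mm, on four square legs, each 26×26 mm in cross-section. The legs rest on z = 0, each flush with a corner of the seat.

C is a chair: 510×480 mm seat, 24 mm thick, top at z = 479 mm, on four 34 mm square corner legs flush with the seat edges. A 32 mm thick backrest slab spans the full seat width, extending 515 mm above the seat top, its back face flush with the seat's +y edge. Two armrests of 37×37 mm section run along each side from the seat's front edge to the front of the backrest, top faces 207 mm above the seat top and outer faces flush with the seat's x-edges; a 37×37 mm post under the front of each armrest stands on the seat at the front corner.

The stool is on the floor beside the table on its +y side. The chair is on top of the table.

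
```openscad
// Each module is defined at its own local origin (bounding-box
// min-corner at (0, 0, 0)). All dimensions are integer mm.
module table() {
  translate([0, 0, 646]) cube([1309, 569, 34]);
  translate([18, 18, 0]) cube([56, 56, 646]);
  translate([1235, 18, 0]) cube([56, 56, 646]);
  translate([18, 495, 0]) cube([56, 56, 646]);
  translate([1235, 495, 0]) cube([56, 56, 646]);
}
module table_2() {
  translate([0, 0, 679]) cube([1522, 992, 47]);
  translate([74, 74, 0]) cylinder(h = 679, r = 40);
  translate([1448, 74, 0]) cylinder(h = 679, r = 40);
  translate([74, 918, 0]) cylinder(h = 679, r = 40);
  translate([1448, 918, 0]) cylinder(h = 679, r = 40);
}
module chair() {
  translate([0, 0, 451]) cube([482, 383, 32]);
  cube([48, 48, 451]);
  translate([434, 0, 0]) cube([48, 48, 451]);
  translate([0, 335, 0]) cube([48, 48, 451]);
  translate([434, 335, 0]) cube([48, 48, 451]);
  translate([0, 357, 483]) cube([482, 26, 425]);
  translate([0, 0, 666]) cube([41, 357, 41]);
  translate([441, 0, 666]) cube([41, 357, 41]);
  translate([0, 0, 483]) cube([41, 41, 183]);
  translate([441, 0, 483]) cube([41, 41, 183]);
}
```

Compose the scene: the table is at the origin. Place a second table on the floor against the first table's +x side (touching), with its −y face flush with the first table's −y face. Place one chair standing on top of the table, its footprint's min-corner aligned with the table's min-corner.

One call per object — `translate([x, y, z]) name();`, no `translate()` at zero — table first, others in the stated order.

table();
translate([1309, 0, 0]) table_2();
translate([0, 0, 680]) chair();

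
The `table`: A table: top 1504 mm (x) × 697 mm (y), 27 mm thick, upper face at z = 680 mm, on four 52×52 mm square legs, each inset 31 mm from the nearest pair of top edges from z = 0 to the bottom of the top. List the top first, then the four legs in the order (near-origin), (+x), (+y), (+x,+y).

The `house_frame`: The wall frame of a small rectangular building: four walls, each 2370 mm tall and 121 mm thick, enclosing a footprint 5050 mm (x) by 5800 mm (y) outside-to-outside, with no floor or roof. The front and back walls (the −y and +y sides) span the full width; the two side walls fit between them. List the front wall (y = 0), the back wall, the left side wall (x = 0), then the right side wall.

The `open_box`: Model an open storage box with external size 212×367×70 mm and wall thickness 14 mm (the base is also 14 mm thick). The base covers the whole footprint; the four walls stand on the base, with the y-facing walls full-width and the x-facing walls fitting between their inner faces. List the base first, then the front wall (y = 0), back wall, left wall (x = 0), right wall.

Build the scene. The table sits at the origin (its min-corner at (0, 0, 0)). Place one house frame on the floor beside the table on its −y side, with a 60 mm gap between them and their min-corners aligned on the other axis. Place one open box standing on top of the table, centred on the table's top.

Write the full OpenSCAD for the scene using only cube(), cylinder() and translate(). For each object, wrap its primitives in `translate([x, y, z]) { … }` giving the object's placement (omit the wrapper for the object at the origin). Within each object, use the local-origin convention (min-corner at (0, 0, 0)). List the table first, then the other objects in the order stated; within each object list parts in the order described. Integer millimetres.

translate([0, 0, 653]) cube([1504, 697, 27]);
translate([31, 31, 0]) cube([52, 52, 653]);
translate([1421, 31, 0]) cube([52, 52, 653]);
translate([31, 614, 0]) cube([52, 52, 653]);
translate([1421, 614, 0]) cube([52, 52, 653]);
translate([0, -5860, 0]) {
  cube([5050, 121, 2370]);
  translate([0, 5679, 0]) cube([5050, 121, 2370]);
  translate([0, 121, 0]) cube([121, 5558, 2370]);
  translate([4929, 121, 0]) cube([121, 5558, 2370]);
}
translate([646, 165, 680]) {
  cube([212, 367, 14]);
  translate([0, 0, 14]) cube([212, 14, 56]);
  translate([0, 353, 14]) cube([212, 14, 56]);
  translate([0, 14, 14]) cube([14, 339, 56]);
  translate([198, 14, 14]) cube([14, 339, 56]);
}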